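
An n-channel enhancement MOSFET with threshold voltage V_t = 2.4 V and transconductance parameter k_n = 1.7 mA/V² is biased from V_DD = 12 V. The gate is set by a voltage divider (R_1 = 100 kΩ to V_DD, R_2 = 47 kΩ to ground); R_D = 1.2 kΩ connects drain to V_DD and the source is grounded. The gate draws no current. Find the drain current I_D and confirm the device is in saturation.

I_D ≈ 1.8 mA

V_G = V_DD·R_2/(R_1+R_2) = 12×47/147 = 3.84 V. With the source grounded, V_GS = V_G = 3.84 V.
Assume saturation: I_D = (k_n/2)(V_GS − V_t)² = (1.7/2)×(3.84 − 2.4)² = 0.85×1.44² = 1.75 mA.
V_DS = V_DD − I_D·R_D = 12 − 1.75×1.2 = 9.89 V.
Saturation requires V_DS ≥ V_GS − V_t = 1.44 V; 9.89 ≥ 1.44 ✓.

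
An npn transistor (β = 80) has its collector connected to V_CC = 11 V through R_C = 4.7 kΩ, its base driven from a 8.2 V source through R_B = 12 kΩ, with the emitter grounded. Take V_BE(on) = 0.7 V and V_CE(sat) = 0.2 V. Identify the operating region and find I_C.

Assume active: I_B = (8.2 − 0.7)/12 = 0.625 mA, giving I_C = β·I_B = 50 mA.
But then V_CE = 11 − 50×4.7 = -224 V < V_CE(sat) = 0.2 V — impossible in the active region.
So the transistor is saturated. With V_CE = 0.2 V, I_C = (V_CC − 0.2)/R_C = 10.8/4.7 = 2.3 mA.
Check: β·I_B = 50 mA > I_C = 2.3 mA, confirming saturation.

saturation; I_C ≈ 2.3 mA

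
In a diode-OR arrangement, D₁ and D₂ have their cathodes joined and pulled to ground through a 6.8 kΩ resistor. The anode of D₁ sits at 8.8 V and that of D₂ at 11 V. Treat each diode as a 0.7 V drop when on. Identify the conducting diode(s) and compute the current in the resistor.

Assume both conduct. Then node N would need to be at both 8.8−0.7 = 8.1 V and 11−0.7 = 10.3 V, which is impossible.
Assume only D₂ conducts: V_N = 11 − 0.7 = 10.3 V, so I_R = 10.3/6.8 = 1.51 mA.
Check D₁: its anode-to-cathode voltage is 8.8 − 10.3 = -1.5 V < 0.7 V, so it is off. The assumption is consistent.

Only D₂ conducts; I_R ≈ 1.5 mA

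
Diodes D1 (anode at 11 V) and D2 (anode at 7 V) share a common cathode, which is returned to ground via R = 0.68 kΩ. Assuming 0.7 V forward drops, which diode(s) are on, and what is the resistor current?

Only D1 conducts; I_R ≈ 15 mA

Assume both conduct. Then node N would need to be at both 11−0.7 = 10.3 V and 7−0.7 = 6.3 V, which is impossible.
Assume only D1 conducts: V_N = 11 − 0.7 = 10.3 V, so I_R = 10.3/0.68 = 15.1 mA.
Check D2: its anode-to-cathode voltage is 7 − 10.3 = -3.3 V < 0.7 V, so it is off. The assumption is consistent.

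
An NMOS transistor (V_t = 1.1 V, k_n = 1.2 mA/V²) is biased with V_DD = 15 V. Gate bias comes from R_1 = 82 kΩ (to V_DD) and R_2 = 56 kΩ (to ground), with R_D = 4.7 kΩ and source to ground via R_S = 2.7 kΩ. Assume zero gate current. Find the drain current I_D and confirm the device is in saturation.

V_G = V_DD·R_2/(R_1+R_2) = 15×56/138 = 6.09 V.
Assume saturation: I_D = (k_n/2)(V_GS − V_t)² with V_GS = V_G − I_D·R_S = 6.09 − 2.7·I_D.
Substituting gives 4.37·I_D² − 17.2·I_D + 14.9 = 0, with roots I_D = 1.3 or 2.62 mA.
The root I_D = 2.62 mA gives V_GS = -0.99 V ≤ V_t, so take I_D = 1.3 mA.
Then V_GS = 2.57 V and V_DS = V_DD − I_D(R_D+R_S) = 15 − 1.3×7.4 = 5.37 V.
Saturation requires V_DS ≥ V_GS − V_t = 1.47 V; 5.37 ≥ 1.47 ✓.

I_D ≈ 1.3 mA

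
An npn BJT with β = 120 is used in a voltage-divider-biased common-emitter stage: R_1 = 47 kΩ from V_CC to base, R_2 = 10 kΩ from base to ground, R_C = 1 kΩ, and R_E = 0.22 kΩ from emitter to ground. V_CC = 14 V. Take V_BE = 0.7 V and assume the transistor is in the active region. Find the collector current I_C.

I_C ≈ 6 mA

Thevenize the base divider: V_Th = V_CC·R_2/(R_1+R_2) = 14×10/57 = 2.46 V, R_Th = R_1‖R_2 = 8.25 kΩ.
Base-emitter loop: V_Th = I_B·R_Th + V_BE + (β+1)I_B·R_E, so I_B = (2.46 − 0.7) / (8.25 + 121×0.22) = 0.0504 mA.
I_C = β·I_B = 120×0.0504 = 6.04 mA, and I_E = (β+1)I_B = 6.09 mA.
V_CE = V_CC − I_C·R_C − I_E·R_E = 14 − 6.04×1 − 6.09×0.22 = 6.61 V.
V_CE = 6.61 V > 0.2 V confirms active-region operation.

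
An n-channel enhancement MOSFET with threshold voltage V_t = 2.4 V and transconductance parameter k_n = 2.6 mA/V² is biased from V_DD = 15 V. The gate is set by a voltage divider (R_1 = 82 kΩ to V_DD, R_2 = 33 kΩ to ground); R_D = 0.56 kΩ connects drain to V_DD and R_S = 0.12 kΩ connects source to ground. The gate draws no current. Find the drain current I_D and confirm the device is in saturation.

V_G = V_DD·R_2/(R_1+R_2) = 15×33/115 = 4.3 V.
Assume saturation: I_D = (k_n/2)(V_GS − V_t)² with V_GS = V_G − I_D·R_S = 4.3 − 0.12·I_D.
Substituting gives 0.0187·I_D² − 1.59·I_D + 4.71 = 0, with roots I_D = 3.07 or 82.1 mA.
The root I_D = 82.1 mA gives V_GS = -5.55 V ≤ V_t, so take I_D = 3.07 mA.
Then V_GS = 3.94 V and V_DS = V_DD − I_D(R_D+R_S) = 15 − 3.07×0.68 = 12.9 V.
Saturation requires V_DS ≥ V_GS − V_t = 1.54 V; 12.9 ≥ 1.54 ✓.

I_D ≈ 3.1 mA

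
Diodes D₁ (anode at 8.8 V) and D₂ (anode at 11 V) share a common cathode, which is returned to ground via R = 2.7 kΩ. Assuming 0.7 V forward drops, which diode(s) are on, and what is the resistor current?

Only D₂ conducts; I_R ≈ 3.8 mA

Assume both conduct. Then node N would need to be at both 8.8−0.7 = 8.1 V and 11−0.7 = 10.3 V, which is impossible.
Assume only D₂ conducts: V_N = 11 − 0.7 = 10.3 V, so I_R = 10.3/2.7 = 3.81 mA.
Check D₁: its anode-to-cathode voltage is 8.8 − 10.3 = -1.5 V < 0.7 V, so it is off. The assumption is consistent.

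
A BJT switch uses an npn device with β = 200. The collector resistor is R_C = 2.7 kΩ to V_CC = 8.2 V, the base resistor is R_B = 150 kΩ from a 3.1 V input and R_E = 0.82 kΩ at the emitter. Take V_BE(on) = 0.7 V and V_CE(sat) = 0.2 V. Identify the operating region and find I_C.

active; I_C ≈ 1.5 mA

Assume active. Base-emitter loop: I_B = (V_BB − V_BE)/(R_B + (β+1)R_E) = (3.1 − 0.7)/(150 + 201×0.82) = 0.00762 mA.
I_C = β·I_B = 200×0.00762 = 1.52 mA.
V_CE = V_CC − I_C·R_C − I_E·R_E = 8.2 − 1.52×2.7 − 1.53×0.82 = 2.83 V > V_CE(sat), so the active-region assumption holds.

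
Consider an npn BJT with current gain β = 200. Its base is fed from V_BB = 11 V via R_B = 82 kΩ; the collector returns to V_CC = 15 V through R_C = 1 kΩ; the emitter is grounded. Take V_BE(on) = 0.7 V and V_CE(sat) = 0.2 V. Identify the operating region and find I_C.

Assume active: I_B = (11 − 0.7)/82 = 0.126 mA, giving I_C = β·I_B = 25.1 mA.
But then V_CE = 15 − 25.1×1 = -10.1 V < V_CE(sat) = 0.2 V — impossible in the active region.
So the transistor is saturated. With V_CE = 0.2 V, I_C = (V_CC − 0.2)/R_C = 14.8/1 = 14.8 mA.
Check: β·I_B = 25.1 mA > I_C = 14.8 mA, confirming saturation.

saturation; I_C ≈ 15 mA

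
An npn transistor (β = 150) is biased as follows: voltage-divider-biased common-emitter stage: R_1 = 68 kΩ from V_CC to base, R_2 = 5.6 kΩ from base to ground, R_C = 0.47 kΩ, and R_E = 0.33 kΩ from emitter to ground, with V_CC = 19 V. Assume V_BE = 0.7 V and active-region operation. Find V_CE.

Thevenize the base divider: V_Th = V_CC·R_2/(R_1+R_2) = 19×5.6/73.6 = 1.45 V, R_Th = R_1‖R_2 = 5.17 kΩ.
Base-emitter loop: V_Th = I_B·R_Th + V_BE + (β+1)I_B·R_E, so I_B = (1.45 − 0.7) / (5.17 + 151×0.33) = 0.0136 mA.
I_C = β·I_B = 150×0.0136 = 2.03 mA, and I_E = (β+1)I_B = 2.05 mA.
V_CE = V_CC − I_C·R_C − I_E·R_E = 19 − 2.03×0.47 − 2.05×0.33 = 17.4 V.
V_CE = 17.4 V > 0.2 V confirms active-region operation.

V_CE ≈ 17 V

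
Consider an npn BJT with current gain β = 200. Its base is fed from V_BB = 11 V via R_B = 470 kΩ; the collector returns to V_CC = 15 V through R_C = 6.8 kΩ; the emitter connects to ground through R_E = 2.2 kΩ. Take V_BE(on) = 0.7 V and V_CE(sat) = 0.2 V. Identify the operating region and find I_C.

Assume active: I_B = (11 − 0.7)/(470 + 201×2.2) = 0.0113 mA, I_C = β·I_B = 2.26 mA.
Then V_CE = 15 − 2.26×6.8 − 2.27×2.2 = -5.35 V < 0.2 V — the active assumption fails.
Re-solve with V_CE = 0.2 V. KCL at the emitter: V_E/R_E = (V_BB−0.7−V_E)/R_B + (V_CC−0.2−V_E)/R_C, giving V_E = 3.64 V.
I_C = (V_CC − 0.2 − V_E)/R_C = (14.8 − 3.64)/6.8 = 1.64 mA.
Check: I_B = (10.3 − 3.64)/470 = 0.0142 mA, and β·I_B = 2.83 mA > I_C, confirming saturation.

saturation; I_C ≈ 1.6 mA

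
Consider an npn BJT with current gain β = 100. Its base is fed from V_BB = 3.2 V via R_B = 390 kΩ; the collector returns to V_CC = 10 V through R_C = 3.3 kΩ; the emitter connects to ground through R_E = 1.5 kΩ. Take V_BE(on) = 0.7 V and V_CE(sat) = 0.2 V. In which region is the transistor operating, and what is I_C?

Assume active. Base-emitter loop: I_B = (V_BB − V_BE)/(R_B + (β+1)R_E) = (3.2 − 0.7)/(390 + 101×1.5) = 0.00462 mA.
I_C = β·I_B = 100×0.00462 = 0.462 mA.
V_CE = V_CC − I_C·R_C − I_E·R_E = 10 − 0.462×3.3 − 0.466×1.5 = 7.78 V > V_CE(sat), so the active-region assumption holds.

active; I_C ≈ 0.46 mA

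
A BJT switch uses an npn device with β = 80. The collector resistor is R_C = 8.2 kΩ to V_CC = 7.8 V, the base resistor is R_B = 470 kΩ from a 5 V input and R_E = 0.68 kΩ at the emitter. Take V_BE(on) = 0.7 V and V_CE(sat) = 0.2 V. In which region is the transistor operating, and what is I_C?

Assume active. Base-emitter loop: I_B = (V_BB − V_BE)/(R_B + (β+1)R_E) = (5 − 0.7)/(470 + 81×0.68) = 0.00819 mA.
I_C = β·I_B = 80×0.00819 = 0.655 mA.
V_CE = V_CC − I_C·R_C − I_E·R_E = 7.8 − 0.655×8.2 − 0.663×0.68 = 1.98 V > V_CE(sat), so the active-region assumption holds.

active; I_C ≈ 0.66 mA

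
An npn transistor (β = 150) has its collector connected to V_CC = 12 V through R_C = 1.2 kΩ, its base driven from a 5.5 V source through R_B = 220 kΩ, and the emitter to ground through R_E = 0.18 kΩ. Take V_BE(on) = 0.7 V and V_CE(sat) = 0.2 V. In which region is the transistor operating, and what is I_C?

Assume active. Base-emitter loop: I_B = (V_BB − V_BE)/(R_B + (β+1)R_E) = (5.5 − 0.7)/(220 + 151×0.18) = 0.0194 mA.
I_C = β·I_B = 150×0.0194 = 2.91 mA.
V_CE = V_CC − I_C·R_C − I_E·R_E = 12 − 2.91×1.2 − 2.93×0.18 = 7.98 V > V_CE(sat), so the active-region assumption holds.

active; I_C ≈ 2.9 mA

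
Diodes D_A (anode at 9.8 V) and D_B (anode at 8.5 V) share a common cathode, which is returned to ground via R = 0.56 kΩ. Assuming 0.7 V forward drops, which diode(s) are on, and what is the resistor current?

Only D_A conducts; I_R ≈ 16 mA

Assume both conduct. Then node N would need to be at both 9.8−0.7 = 9.1 V and 8.5−0.7 = 7.8 V, which is impossible.
Assume only D_A conducts: V_N = 9.8 − 0.7 = 9.1 V, so I_R = 9.1/0.56 = 16.2 mA.
Check D_B: its anode-to-cathode voltage is 8.5 − 9.1 = -0.6 V < 0.7 V, so it is off. The assumption is consistent.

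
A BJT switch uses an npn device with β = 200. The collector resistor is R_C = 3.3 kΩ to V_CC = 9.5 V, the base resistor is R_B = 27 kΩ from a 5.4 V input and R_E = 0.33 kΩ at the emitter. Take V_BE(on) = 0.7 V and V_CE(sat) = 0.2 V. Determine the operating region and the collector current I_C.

Assume active: I_B = (5.4 − 0.7)/(27 + 201×0.33) = 0.0504 mA, I_C = β·I_B = 10.1 mA.
Then V_CE = 9.5 − 10.1×3.3 − 10.1×0.33 = -27.1 V < 0.2 V — the active assumption fails.
Re-solve with V_CE = 0.2 V. KCL at the emitter: V_E/R_E = (V_BB−0.7−V_E)/R_B + (V_CC−0.2−V_E)/R_C, giving V_E = 0.888 V.
I_C = (V_CC − 0.2 − V_E)/R_C = (9.3 − 0.888)/3.3 = 2.55 mA.
Check: I_B = (4.7 − 0.888)/27 = 0.141 mA, and β·I_B = 28.2 mA > I_C, confirming saturation.

saturation; I_C ≈ 2.5 mA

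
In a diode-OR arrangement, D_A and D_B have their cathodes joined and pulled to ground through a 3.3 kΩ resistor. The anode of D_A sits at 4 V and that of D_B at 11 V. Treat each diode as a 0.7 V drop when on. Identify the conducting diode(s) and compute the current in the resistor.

Only D_B conducts; I_R ≈ 3.1 mA

Assume both conduct. Then node N would need to be at both 4−0.7 = 3.3 V and 11−0.7 = 10.3 V, which is impossible.
Assume only D_B conducts: V_N = 11 − 0.7 = 10.3 V, so I_R = 10.3/3.3 = 3.12 mA.
Check D_A: its anode-to-cathode voltage is 4 − 10.3 = -6.3 V < 0.7 V, so it is off. The assumption is consistent.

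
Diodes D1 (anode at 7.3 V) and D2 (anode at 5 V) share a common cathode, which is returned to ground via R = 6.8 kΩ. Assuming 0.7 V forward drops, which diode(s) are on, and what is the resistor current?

Only D1 conducts; I_R ≈ 0.97 mA

Assume both conduct. Then node N would need to be at both 7.3−0.7 = 6.6 V and 5−0.7 = 4.3 V, which is impossible.
Assume only D1 conducts: V_N = 7.3 − 0.7 = 6.6 V, so I_R = 6.6/6.8 = 0.971 mA.
Check D2: its anode-to-cathode voltage is 5 − 6.6 = -1.6 V < 0.7 V, so it is off. The assumption is consistent.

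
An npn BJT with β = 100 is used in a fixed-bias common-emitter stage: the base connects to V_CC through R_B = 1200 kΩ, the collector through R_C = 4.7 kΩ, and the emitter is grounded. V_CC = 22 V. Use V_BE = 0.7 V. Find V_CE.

Base loop: V_CC = I_B·R_B + V_BE, so I_B = (22 − 0.7)/1200 kΩ = 0.0178 mA.
In the active region I_C = β·I_B = 100 × 0.0178 = 1.78 mA.
Collector loop: V_CE = V_CC − I_C·R_C = 22 − 1.78×4.7 = 13.7 V.
Since V_CE = 13.7 V > V_CE(sat) ≈ 0.2 V, the transistor is in the active region as assumed.

V_CE ≈ 14 V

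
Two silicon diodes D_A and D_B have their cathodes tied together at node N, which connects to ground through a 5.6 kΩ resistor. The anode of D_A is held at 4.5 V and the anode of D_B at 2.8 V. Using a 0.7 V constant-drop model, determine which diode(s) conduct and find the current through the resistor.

Assume both conduct. Then node N would need to be at both 4.5−0.7 = 3.8 V and 2.8−0.7 = 2.1 V, which is impossible.
Assume only D_A conducts: V_N = 4.5 − 0.7 = 3.8 V, so I_R = 3.8/5.6 = 0.679 mA.
Check D_B: its anode-to-cathode voltage is 2.8 − 3.8 = -1 V < 0.7 V, so it is off. The assumption is consistent.

Only D_A conducts; I_R ≈ 0.68 mA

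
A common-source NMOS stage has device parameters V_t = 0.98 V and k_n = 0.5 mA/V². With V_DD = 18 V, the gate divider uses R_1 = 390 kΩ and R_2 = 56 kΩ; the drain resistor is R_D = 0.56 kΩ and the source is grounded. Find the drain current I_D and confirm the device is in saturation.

V_G = V_DD·R_2/(R_1+R_2) = 18×56/446 = 2.26 V. With the source grounded, V_GS = V_G = 2.26 V.
Assume saturation: I_D = (k_n/2)(V_GS − V_t)² = (0.5/2)×(2.26 − 0.98)² = 0.25×1.28² = 0.41 mA.
V_DS = V_DD − I_D·R_D = 18 − 0.41×0.56 = 17.8 V.
Saturation requires V_DS ≥ V_GS − V_t = 1.28 V; 17.8 ≥ 1.28 ✓.

I_D ≈ 0.41 mA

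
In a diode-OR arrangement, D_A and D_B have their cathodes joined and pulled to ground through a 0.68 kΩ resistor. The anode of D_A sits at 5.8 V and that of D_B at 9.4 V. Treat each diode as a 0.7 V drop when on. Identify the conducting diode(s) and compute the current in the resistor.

Assume both conduct. Then node N would need to be at both 5.8−0.7 = 5.1 V and 9.4−0.7 = 8.7 V, which is impossible.
Assume only D_B conducts: V_N = 9.4 − 0.7 = 8.7 V, so I_R = 8.7/0.68 = 12.8 mA.
Check D_A: its anode-to-cathode voltage is 5.8 − 8.7 = -2.9 V < 0.7 V, so it is off. The assumption is consistent.

Only D_B conducts; I_R ≈ 13 mA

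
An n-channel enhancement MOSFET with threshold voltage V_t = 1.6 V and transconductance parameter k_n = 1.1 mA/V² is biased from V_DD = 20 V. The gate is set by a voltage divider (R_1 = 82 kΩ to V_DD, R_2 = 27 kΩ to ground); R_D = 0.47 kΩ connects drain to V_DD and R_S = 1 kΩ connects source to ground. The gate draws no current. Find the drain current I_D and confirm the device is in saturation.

V_G = V_DD·R_2/(R_1+R_2) = 20×27/109 = 4.95 V.
Assume saturation: I_D = (k_n/2)(V_GS − V_t)² with V_GS = V_G − I_D·R_S = 4.95 − 1·I_D.
Substituting gives 0.55·I_D² − 4.69·I_D + 6.19 = 0, with roots I_D = 1.63 or 6.89 mA.
The root I_D = 6.89 mA gives V_GS = -1.94 V ≤ V_t, so take I_D = 1.63 mA.
Then V_GS = 3.32 V and V_DS = V_DD − I_D(R_D+R_S) = 20 − 1.63×1.47 = 17.6 V.
Saturation requires V_DS ≥ V_GS − V_t = 1.72 V; 17.6 ≥ 1.72 ✓.

I_D ≈ 1.6 mA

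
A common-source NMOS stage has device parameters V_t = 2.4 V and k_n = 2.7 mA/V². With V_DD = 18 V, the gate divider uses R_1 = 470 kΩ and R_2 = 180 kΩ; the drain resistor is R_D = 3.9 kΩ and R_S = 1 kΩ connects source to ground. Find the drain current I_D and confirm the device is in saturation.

V_G = V_DD·R_2/(R_1+R_2) = 18×180/650 = 4.98 V.
Assume saturation: I_D = (k_n/2)(V_GS − V_t)² with V_GS = V_G − I_D·R_S = 4.98 − 1·I_D.
Substituting gives 1.35·I_D² − 7.98·I_D + 9.02 = 0, with roots I_D = 1.52 or 4.39 mA.
The root I_D = 4.39 mA gives V_GS = 0.597 V ≤ V_t, so take I_D = 1.52 mA.
Then V_GS = 3.46 V and V_DS = V_DD − I_D(R_D+R_S) = 18 − 1.52×4.9 = 10.5 V.
Saturation requires V_DS ≥ V_GS − V_t = 1.06 V; 10.5 ≥ 1.06 ✓.

I_D ≈ 1.5 mA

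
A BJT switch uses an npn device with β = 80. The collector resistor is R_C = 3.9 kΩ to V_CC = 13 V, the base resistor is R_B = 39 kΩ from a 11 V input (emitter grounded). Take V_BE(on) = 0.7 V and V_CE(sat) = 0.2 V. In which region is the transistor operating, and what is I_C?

saturation; I_C ≈ 3.3 mA

Assume active: I_B = (11 − 0.7)/39 = 0.264 mA, giving I_C = β·I_B = 21.1 mA.
But then V_CE = 13 − 21.1×3.9 = -69.4 V < V_CE(sat) = 0.2 V — impossible in the active region.
So the transistor is saturated. With V_CE = 0.2 V, I_C = (V_CC − 0.2)/R_C = 12.8/3.9 = 3.28 mA.
Check: β·I_B = 21.1 mA > I_C = 3.28 mA, confirming saturation.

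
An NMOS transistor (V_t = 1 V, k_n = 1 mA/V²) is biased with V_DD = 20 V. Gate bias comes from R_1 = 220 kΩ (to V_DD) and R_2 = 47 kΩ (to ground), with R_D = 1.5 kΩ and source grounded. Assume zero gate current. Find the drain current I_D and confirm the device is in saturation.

I_D ≈ 3.2 mA

V_G = V_DD·R_2/(R_1+R_2) = 20×47/267 = 3.52 V. With the source grounded, V_GS = V_G = 3.52 V.
Assume saturation: I_D = (k_n/2)(V_GS − V_t)² = (1/2)×(3.52 − 1)² = 0.5×2.52² = 3.18 mA.
V_DS = V_DD − I_D·R_D = 20 − 3.18×1.5 = 15.2 V.
Saturation requires V_DS ≥ V_GS − V_t = 2.52 V; 15.2 ≥ 2.52 ✓.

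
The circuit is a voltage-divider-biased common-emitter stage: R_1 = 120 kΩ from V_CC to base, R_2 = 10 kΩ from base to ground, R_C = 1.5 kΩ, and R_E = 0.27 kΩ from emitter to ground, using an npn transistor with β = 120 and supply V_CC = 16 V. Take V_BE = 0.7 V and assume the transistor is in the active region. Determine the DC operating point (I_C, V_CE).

I_C ≈ 1.5 mA, V_CE ≈ 13 V

Thevenize the base divider: V_Th = V_CC·R_2/(R_1+R_2) = 16×10/130 = 1.23 V, R_Th = R_1‖R_2 = 9.23 kΩ.
Base-emitter loop: V_Th = I_B·R_Th + V_BE + (β+1)I_B·R_E, so I_B = (1.23 − 0.7) / (9.23 + 121×0.27) = 0.0127 mA.
I_C = β·I_B = 120×0.0127 = 1.52 mA, and I_E = (β+1)I_B = 1.53 mA.
V_CE = V_CC − I_C·R_C − I_E·R_E = 16 − 1.52×1.5 − 1.53×0.27 = 13.3 V.
V_CE = 13.3 V > 0.2 V confirms active-region operation.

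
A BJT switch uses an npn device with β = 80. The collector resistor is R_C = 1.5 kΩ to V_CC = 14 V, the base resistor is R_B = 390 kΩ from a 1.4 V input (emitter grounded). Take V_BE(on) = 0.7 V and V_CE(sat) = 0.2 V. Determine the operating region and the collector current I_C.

Assume active. Base-emitter loop: I_B = (V_BB − V_BE)/R_B = (1.4 − 0.7)/390 = 0.00179 mA.
I_C = β·I_B = 80×0.00179 = 0.144 mA.
V_CE = V_CC − I_C·R_C = 14 − 0.144×1.5 = 13.8 V > V_CE(sat), so the active-region assumption holds.

active; I_C ≈ 0.14 mA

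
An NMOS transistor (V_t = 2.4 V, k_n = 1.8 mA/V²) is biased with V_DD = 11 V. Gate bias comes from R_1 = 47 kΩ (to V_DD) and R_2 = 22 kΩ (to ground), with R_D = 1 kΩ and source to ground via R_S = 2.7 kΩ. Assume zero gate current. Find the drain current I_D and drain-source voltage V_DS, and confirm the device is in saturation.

V_G = V_DD·R_2/(R_1+R_2) = 11×22/69 = 3.51 V.
Assume saturation: I_D = (k_n/2)(V_GS − V_t)² with V_GS = V_G − I_D·R_S = 3.51 − 2.7·I_D.
Substituting gives 6.56·I_D² − 6.38·I_D + 1.1 = 0, with roots I_D = 0.225 or 0.748 mA.
The root I_D = 0.748 mA gives V_GS = 1.49 V ≤ V_t, so take I_D = 0.225 mA.
Then V_GS = 2.9 V and V_DS = V_DD − I_D(R_D+R_S) = 11 − 0.225×3.7 = 10.2 V.
Saturation requires V_DS ≥ V_GS − V_t = 0.5 V; 10.2 ≥ 0.5 ✓.

I_D ≈ 0.22 mA, V_DS ≈ 10 V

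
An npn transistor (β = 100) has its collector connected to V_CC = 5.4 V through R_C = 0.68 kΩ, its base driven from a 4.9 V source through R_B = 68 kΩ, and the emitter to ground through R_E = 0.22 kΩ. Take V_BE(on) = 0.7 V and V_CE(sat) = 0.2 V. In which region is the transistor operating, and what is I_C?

active; I_C ≈ 4.7 mA

Assume active. Base-emitter loop: I_B = (V_BB − V_BE)/(R_B + (β+1)R_E) = (4.9 − 0.7)/(68 + 101×0.22) = 0.0466 mA.
I_C = β·I_B = 100×0.0466 = 4.66 mA.
V_CE = V_CC − I_C·R_C − I_E·R_E = 5.4 − 4.66×0.68 − 4.7×0.22 = 1.2 V > V_CE(sat), so the active-region assumption holds.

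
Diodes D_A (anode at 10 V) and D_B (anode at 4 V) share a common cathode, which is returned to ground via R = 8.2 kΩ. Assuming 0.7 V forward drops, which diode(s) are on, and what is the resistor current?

Only D_A conducts; I_R ≈ 1.1 mA

Assume both conduct. Then node N would need to be at both 10−0.7 = 9.3 V and 4−0.7 = 3.3 V, which is impossible.
Assume only D_A conducts: V_N = 10 − 0.7 = 9.3 V, so I_R = 9.3/8.2 = 1.13 mA.
Check D_B: its anode-to-cathode voltage is 4 − 9.3 = -5.3 V < 0.7 V, so it is off. The assumption is consistent.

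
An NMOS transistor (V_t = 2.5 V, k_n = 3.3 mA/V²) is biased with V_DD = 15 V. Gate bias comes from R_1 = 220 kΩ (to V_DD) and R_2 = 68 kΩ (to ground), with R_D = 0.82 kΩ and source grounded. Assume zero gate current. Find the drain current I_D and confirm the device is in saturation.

V_G = V_DD·R_2/(R_1+R_2) = 15×68/288 = 3.54 V. With the source grounded, V_GS = V_G = 3.54 V.
Assume saturation: I_D = (k_n/2)(V_GS − V_t)² = (3.3/2)×(3.54 − 2.5)² = 1.65×1.04² = 1.79 mA.
V_DS = V_DD − I_D·R_D = 15 − 1.79×0.82 = 13.5 V.
Saturation requires V_DS ≥ V_GS − V_t = 1.04 V; 13.5 ≥ 1.04 ✓.

I_D ≈ 1.8 mA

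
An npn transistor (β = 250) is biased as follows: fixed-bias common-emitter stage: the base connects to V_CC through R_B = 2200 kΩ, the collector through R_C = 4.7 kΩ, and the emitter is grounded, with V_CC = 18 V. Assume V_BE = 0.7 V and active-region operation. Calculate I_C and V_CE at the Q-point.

I_C ≈ 2 mA, V_CE ≈ 8.8 V

Base loop: V_CC = I_B·R_B + V_BE, so I_B = (18 − 0.7)/2200 kΩ = 0.00786 mA.
In the active region I_C = β·I_B = 250 × 0.00786 = 1.97 mA.
Collector loop: V_CE = V_CC − I_C·R_C = 18 − 1.97×4.7 = 8.76 V.
Since V_CE = 8.76 V > V_CE(sat) ≈ 0.2 V, the transistor is in the active region as assumed.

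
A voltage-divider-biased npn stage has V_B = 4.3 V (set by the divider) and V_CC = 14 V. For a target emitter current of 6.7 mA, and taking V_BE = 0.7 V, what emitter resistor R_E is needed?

V_E = V_B − V_BE = 4.3 − 0.7 = 3.6 V.
R_E = V_E / I_E = 3.6 / 6.7 = 0.537 kΩ.

R_E ≈ 0.54 kΩ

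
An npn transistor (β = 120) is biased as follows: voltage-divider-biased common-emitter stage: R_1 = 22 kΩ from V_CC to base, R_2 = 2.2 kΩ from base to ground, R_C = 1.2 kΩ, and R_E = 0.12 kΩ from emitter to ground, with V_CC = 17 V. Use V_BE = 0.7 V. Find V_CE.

V_CE ≈ 8.9 V

Thevenize the base divider: V_Th = V_CC·R_2/(R_1+R_2) = 17×2.2/24.2 = 1.55 V, R_Th = R_1‖R_2 = 2 kΩ.
Base-emitter loop: V_Th = I_B·R_Th + V_BE + (β+1)I_B·R_E, so I_B = (1.55 − 0.7) / (2 + 121×0.12) = 0.0512 mA.
I_C = β·I_B = 120×0.0512 = 6.14 mA, and I_E = (β+1)I_B = 6.19 mA.
V_CE = V_CC − I_C·R_C − I_E·R_E = 17 − 6.14×1.2 − 6.19×0.12 = 8.89 V.
V_CE = 8.89 V > 0.2 V confirms active-region operation.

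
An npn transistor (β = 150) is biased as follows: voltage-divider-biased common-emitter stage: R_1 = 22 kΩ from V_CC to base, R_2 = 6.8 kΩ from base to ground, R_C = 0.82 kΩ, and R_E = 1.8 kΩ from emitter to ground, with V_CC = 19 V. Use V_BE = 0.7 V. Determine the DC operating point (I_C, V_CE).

Thevenize the base divider: V_Th = V_CC·R_2/(R_1+R_2) = 19×6.8/28.8 = 4.49 V, R_Th = R_1‖R_2 = 5.19 kΩ.
Base-emitter loop: V_Th = I_B·R_Th + V_BE + (β+1)I_B·R_E, so I_B = (4.49 − 0.7) / (5.19 + 151×1.8) = 0.0137 mA.
I_C = β·I_B = 150×0.0137 = 2.05 mA, and I_E = (β+1)I_B = 2.06 mA.
V_CE = V_CC − I_C·R_C − I_E·R_E = 19 − 2.05×0.82 − 2.06×1.8 = 13.6 V.
V_CE = 13.6 V > 0.2 V confirms active-region operation.

I_C ≈ 2.1 mA, V_CE ≈ 14 V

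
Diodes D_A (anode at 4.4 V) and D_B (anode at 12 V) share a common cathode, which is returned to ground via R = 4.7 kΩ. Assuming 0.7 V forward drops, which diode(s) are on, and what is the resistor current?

Assume both conduct. Then node N would need to be at both 4.4−0.7 = 3.7 V and 12−0.7 = 11.3 V, which is impossible.
Assume only D_B conducts: V_N = 12 − 0.7 = 11.3 V, so I_R = 11.3/4.7 = 2.4 mA.
Check D_A: its anode-to-cathode voltage is 4.4 − 11.3 = -6.9 V < 0.7 V, so it is off. The assumption is consistent.

Only D_B conducts; I_R ≈ 2.4 mA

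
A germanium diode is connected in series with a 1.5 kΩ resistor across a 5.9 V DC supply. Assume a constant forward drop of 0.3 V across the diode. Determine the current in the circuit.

KVL around the loop: 5.9 = V_D + I·R = 0.3 + I × 1.5 kΩ.
So I = (5.9 − 0.3) / 1.5 kΩ = 5.6 / 1.5 = 3.73 mA.

I ≈ 3.7 mA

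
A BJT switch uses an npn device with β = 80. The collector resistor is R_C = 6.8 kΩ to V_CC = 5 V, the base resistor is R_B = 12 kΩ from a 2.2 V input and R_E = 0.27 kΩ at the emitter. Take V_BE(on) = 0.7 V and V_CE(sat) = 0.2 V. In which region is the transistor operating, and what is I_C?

Assume active: I_B = (2.2 − 0.7)/(12 + 81×0.27) = 0.0443 mA, I_C = β·I_B = 3.54 mA.
Then V_CE = 5 − 3.54×6.8 − 3.59×0.27 = -20.1 V < 0.2 V — the active assumption fails.
Re-solve with V_CE = 0.2 V. KCL at the emitter: V_E/R_E = (V_BB−0.7−V_E)/R_B + (V_CC−0.2−V_E)/R_C, giving V_E = 0.211 V.
I_C = (V_CC − 0.2 − V_E)/R_C = (4.8 − 0.211)/6.8 = 0.675 mA.
Check: I_B = (1.5 − 0.211)/12 = 0.107 mA, and β·I_B = 8.59 mA > I_C, confirming saturation.

saturation; I_C ≈ 0.67 mA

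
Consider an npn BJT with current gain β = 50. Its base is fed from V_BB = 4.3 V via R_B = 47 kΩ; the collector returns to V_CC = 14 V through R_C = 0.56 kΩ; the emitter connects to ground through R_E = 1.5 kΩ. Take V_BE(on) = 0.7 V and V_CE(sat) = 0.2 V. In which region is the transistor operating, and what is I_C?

active; I_C ≈ 1.5 mA

Assume active. Base-emitter loop: I_B = (V_BB − V_BE)/(R_B + (β+1)R_E) = (4.3 − 0.7)/(47 + 51×1.5) = 0.0291 mA.
I_C = β·I_B = 50×0.0291 = 1.46 mA.
V_CE = V_CC − I_C·R_C − I_E·R_E = 14 − 1.46×0.56 − 1.49×1.5 = 11 V > V_CE(sat), so the active-region assumption holds.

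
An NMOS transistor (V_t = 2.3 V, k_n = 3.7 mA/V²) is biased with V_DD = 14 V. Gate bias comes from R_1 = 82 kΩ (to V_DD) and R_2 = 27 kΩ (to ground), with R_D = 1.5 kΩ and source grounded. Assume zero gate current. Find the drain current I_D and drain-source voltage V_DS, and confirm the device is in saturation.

I_D ≈ 2.5 mA, V_DS ≈ 10 V

V_G = V_DD·R_2/(R_1+R_2) = 14×27/109 = 3.47 V. With the source grounded, V_GS = V_G = 3.47 V.
Assume saturation: I_D = (k_n/2)(V_GS − V_t)² = (3.7/2)×(3.47 − 2.3)² = 1.85×1.17² = 2.52 mA.
V_DS = V_DD − I_D·R_D = 14 − 2.52×1.5 = 10.2 V.
Saturation requires V_DS ≥ V_GS − V_t = 1.17 V; 10.2 ≥ 1.17 ✓.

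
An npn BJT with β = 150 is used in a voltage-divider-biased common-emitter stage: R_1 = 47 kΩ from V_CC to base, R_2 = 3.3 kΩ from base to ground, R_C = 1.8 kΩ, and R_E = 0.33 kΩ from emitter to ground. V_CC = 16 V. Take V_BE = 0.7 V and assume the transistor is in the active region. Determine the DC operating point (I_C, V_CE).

Thevenize the base divider: V_Th = V_CC·R_2/(R_1+R_2) = 16×3.3/50.3 = 1.05 V, R_Th = R_1‖R_2 = 3.08 kΩ.
Base-emitter loop: V_Th = I_B·R_Th + V_BE + (β+1)I_B·R_E, so I_B = (1.05 − 0.7) / (3.08 + 151×0.33) = 0.00661 mA.
I_C = β·I_B = 150×0.00661 = 0.991 mA, and I_E = (β+1)I_B = 0.998 mA.
V_CE = V_CC − I_C·R_C − I_E·R_E = 16 − 0.991×1.8 − 0.998×0.33 = 13.9 V.
V_CE = 13.9 V > 0.2 V confirms active-region operation.

I_C ≈ 0.99 mA, V_CE ≈ 14 V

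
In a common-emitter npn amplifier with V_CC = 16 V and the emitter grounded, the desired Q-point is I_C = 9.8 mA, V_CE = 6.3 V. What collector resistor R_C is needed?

R_C ≈ 0.99 kΩ

Collector loop: V_CC = I_C·R_C + V_CE.
R_C = (V_CC − V_CE)/I_C = (16 − 6.3)/9.8 = 0.99 kΩ.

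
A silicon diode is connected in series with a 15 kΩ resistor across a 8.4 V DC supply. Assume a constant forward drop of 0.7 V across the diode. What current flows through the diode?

KVL around the loop: 8.4 = V_D + I·R = 0.7 + I × 15 kΩ.
So I = (8.4 − 0.7) / 15 kΩ = 7.7 / 15 = 0.513 mA.

I ≈ 0.51 mA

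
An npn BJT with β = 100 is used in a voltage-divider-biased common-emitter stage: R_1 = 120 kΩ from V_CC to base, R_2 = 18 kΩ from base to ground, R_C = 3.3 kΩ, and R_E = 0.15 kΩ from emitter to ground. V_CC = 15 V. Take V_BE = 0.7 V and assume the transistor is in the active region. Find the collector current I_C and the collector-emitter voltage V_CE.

I_C ≈ 4.1 mA, V_CE ≈ 0.92 V

Thevenize the base divider: V_Th = V_CC·R_2/(R_1+R_2) = 15×18/138 = 1.96 V, R_Th = R_1‖R_2 = 15.7 kΩ.
Base-emitter loop: V_Th = I_B·R_Th + V_BE + (β+1)I_B·R_E, so I_B = (1.96 − 0.7) / (15.7 + 101×0.15) = 0.0408 mA.
I_C = β·I_B = 100×0.0408 = 4.08 mA, and I_E = (β+1)I_B = 4.12 mA.
V_CE = V_CC − I_C·R_C − I_E·R_E = 15 − 4.08×3.3 − 4.12×0.15 = 0.92 V.
V_CE = 0.92 V > 0.2 V confirms active-region operation.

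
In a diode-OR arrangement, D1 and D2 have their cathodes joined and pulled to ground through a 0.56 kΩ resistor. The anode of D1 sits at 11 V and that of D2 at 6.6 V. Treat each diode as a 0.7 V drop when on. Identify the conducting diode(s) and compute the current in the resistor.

Assume both conduct. Then node N would need to be at both 11−0.7 = 10.3 V and 6.6−0.7 = 5.9 V, which is impossible.
Assume only D1 conducts: V_N = 11 − 0.7 = 10.3 V, so I_R = 10.3/0.56 = 18.4 mA.
Check D2: its anode-to-cathode voltage is 6.6 − 10.3 = -3.7 V < 0.7 V, so it is off. The assumption is consistent.

Only D1 conducts; I_R ≈ 18 mA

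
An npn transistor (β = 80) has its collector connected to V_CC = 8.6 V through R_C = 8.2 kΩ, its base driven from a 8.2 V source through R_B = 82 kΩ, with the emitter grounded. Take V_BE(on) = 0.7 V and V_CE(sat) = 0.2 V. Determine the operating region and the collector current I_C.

Assume active: I_B = (8.2 − 0.7)/82 = 0.0915 mA, giving I_C = β·I_B = 7.32 mA.
But then V_CE = 8.6 − 7.32×8.2 = -51.4 V < V_CE(sat) = 0.2 V — impossible in the active region.
So the transistor is saturated. With V_CE = 0.2 V, I_C = (V_CC − 0.2)/R_C = 8.4/8.2 = 1.02 mA.
Check: β·I_B = 7.32 mA > I_C = 1.02 mA, confirming saturation.

saturation; I_C ≈ 1 mA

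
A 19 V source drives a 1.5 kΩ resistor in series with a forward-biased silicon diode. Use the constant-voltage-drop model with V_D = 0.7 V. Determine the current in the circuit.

I ≈ 12 mA

KVL around the loop: 19 = V_D + I·R = 0.7 + I × 1.5 kΩ.
So I = (19 − 0.7) / 1.5 kΩ = 18.3 / 1.5 = 12.2 mA.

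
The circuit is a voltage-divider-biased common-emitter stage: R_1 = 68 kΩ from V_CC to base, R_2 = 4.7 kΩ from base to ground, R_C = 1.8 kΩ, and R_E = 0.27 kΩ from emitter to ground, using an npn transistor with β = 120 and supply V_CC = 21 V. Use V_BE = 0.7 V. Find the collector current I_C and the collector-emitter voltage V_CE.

Thevenize the base divider: V_Th = V_CC·R_2/(R_1+R_2) = 21×4.7/72.7 = 1.36 V, R_Th = R_1‖R_2 = 4.4 kΩ.
Base-emitter loop: V_Th = I_B·R_Th + V_BE + (β+1)I_B·R_E, so I_B = (1.36 − 0.7) / (4.4 + 121×0.27) = 0.0177 mA.
I_C = β·I_B = 120×0.0177 = 2.13 mA, and I_E = (β+1)I_B = 2.15 mA.
V_CE = V_CC − I_C·R_C − I_E·R_E = 21 − 2.13×1.8 − 2.15×0.27 = 16.6 V.
V_CE = 16.6 V > 0.2 V confirms active-region operation.

I_C ≈ 2.1 mA, V_CE ≈ 17 V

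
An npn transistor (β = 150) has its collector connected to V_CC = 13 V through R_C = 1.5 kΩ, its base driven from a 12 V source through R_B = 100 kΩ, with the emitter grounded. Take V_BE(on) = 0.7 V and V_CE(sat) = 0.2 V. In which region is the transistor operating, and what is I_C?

saturation; I_C ≈ 8.5 mA

Assume active: I_B = (12 − 0.7)/100 = 0.113 mA, giving I_C = β·I_B = 16.9 mA.
But then V_CE = 13 − 16.9×1.5 = -12.4 V < V_CE(sat) = 0.2 V — impossible in the active region.
So the transistor is saturated. With V_CE = 0.2 V, I_C = (V_CC − 0.2)/R_C = 12.8/1.5 = 8.53 mA.
Check: β·I_B = 16.9 mA > I_C = 8.53 mA, confirming saturation.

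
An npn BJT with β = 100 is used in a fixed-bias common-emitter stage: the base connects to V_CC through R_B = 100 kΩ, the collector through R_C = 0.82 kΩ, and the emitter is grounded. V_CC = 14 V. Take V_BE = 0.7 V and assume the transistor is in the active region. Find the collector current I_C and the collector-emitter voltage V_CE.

Base loop: V_CC = I_B·R_B + V_BE, so I_B = (14 − 0.7)/100 kΩ = 0.133 mA.
In the active region I_C = β·I_B = 100 × 0.133 = 13.3 mA.
Collector loop: V_CE = V_CC − I_C·R_C = 14 − 13.3×0.82 = 3.09 V.
Since V_CE = 3.09 V > V_CE(sat) ≈ 0.2 V, the transistor is in the active region as assumed.

I_C ≈ 13 mA, V_CE ≈ 3.1 V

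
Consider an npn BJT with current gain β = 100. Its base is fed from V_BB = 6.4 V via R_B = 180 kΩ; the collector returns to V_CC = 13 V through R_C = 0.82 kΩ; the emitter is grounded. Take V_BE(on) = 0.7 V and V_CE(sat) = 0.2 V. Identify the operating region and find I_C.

active; I_C ≈ 3.2 mA

Assume active. Base-emitter loop: I_B = (V_BB − V_BE)/R_B = (6.4 − 0.7)/180 = 0.0317 mA.
I_C = β·I_B = 100×0.0317 = 3.17 mA.
V_CE = V_CC − I_C·R_C = 13 − 3.17×0.82 = 10.4 V > V_CE(sat), so the active-region assumption holds.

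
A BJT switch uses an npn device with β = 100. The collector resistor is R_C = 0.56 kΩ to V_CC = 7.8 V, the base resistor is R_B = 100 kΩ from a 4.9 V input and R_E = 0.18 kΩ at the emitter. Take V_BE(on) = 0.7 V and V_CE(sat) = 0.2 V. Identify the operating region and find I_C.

active; I_C ≈ 3.6 mA

Assume active. Base-emitter loop: I_B = (V_BB − V_BE)/(R_B + (β+1)R_E) = (4.9 − 0.7)/(100 + 101×0.18) = 0.0355 mA.
I_C = β·I_B = 100×0.0355 = 3.55 mA.
V_CE = V_CC − I_C·R_C − I_E·R_E = 7.8 − 3.55×0.56 − 3.59×0.18 = 5.16 V > V_CE(sat), so the active-region assumption holds.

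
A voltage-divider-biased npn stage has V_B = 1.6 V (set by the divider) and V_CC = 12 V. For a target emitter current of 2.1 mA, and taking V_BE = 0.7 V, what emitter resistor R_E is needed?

V_E = V_B − V_BE = 1.6 − 0.7 = 0.9 V.
R_E = V_E / I_E = 0.9 / 2.1 = 0.429 kΩ.

R_E ≈ 0.43 kΩ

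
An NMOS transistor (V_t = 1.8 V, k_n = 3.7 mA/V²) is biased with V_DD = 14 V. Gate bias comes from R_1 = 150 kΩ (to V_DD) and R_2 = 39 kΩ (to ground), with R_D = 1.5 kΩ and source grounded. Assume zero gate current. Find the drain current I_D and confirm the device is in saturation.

V_G = V_DD·R_2/(R_1+R_2) = 14×39/189 = 2.89 V. With the source grounded, V_GS = V_G = 2.89 V.
Assume saturation: I_D = (k_n/2)(V_GS − V_t)² = (3.7/2)×(2.89 − 1.8)² = 1.85×1.09² = 2.19 mA.
V_DS = V_DD − I_D·R_D = 14 − 2.19×1.5 = 10.7 V.
Saturation requires V_DS ≥ V_GS − V_t = 1.09 V; 10.7 ≥ 1.09 ✓.

I_D ≈ 2.2 mA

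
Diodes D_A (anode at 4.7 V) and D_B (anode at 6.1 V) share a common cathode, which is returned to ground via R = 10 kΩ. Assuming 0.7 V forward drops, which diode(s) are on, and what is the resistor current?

Assume both conduct. Then node N would need to be at both 4.7−0.7 = 4 V and 6.1−0.7 = 5.4 V, which is impossible.
Assume only D_B conducts: V_N = 6.1 − 0.7 = 5.4 V, so I_R = 5.4/10 = 0.54 mA.
Check D_A: its anode-to-cathode voltage is 4.7 − 5.4 = -0.7 V < 0.7 V, so it is off. The assumption is consistent.

Only D_B conducts; I_R ≈ 0.54 mA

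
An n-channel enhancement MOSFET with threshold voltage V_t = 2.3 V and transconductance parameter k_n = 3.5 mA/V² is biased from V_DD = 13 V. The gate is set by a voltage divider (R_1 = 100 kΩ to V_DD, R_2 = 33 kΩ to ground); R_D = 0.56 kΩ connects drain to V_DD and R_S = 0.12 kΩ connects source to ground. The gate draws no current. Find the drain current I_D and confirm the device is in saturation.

V_G = V_DD·R_2/(R_1+R_2) = 13×33/133 = 3.23 V.
Assume saturation: I_D = (k_n/2)(V_GS − V_t)² with V_GS = V_G − I_D·R_S = 3.23 − 0.12·I_D.
Substituting gives 0.0252·I_D² − 1.39·I_D + 1.5 = 0, with roots I_D = 1.1 or 54 mA.
The root I_D = 54 mA gives V_GS = -3.26 V ≤ V_t, so take I_D = 1.1 mA.
Then V_GS = 3.09 V and V_DS = V_DD − I_D(R_D+R_S) = 13 − 1.1×0.68 = 12.3 V.
Saturation requires V_DS ≥ V_GS − V_t = 0.793 V; 12.3 ≥ 0.793 ✓.

I_D ≈ 1.1 mA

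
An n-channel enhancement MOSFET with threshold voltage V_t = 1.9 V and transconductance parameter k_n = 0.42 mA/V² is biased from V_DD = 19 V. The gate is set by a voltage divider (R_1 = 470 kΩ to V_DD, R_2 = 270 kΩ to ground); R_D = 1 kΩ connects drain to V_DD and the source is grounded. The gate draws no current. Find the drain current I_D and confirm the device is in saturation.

V_G = V_DD·R_2/(R_1+R_2) = 19×270/740 = 6.93 V. With the source grounded, V_GS = V_G = 6.93 V.
Assume saturation: I_D = (k_n/2)(V_GS − V_t)² = (0.42/2)×(6.93 − 1.9)² = 0.21×5.03² = 5.32 mA.
V_DS = V_DD − I_D·R_D = 19 − 5.32×1 = 13.7 V.
Saturation requires V_DS ≥ V_GS − V_t = 5.03 V; 13.7 ≥ 5.03 ✓.

I_D ≈ 5.3 mA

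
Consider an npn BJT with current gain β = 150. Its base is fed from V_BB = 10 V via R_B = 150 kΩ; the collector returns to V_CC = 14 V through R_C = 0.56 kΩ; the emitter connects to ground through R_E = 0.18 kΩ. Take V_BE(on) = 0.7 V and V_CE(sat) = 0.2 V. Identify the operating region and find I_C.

Assume active. Base-emitter loop: I_B = (V_BB − V_BE)/(R_B + (β+1)R_E) = (10 − 0.7)/(150 + 151×0.18) = 0.0525 mA.
I_C = β·I_B = 150×0.0525 = 7.87 mA.
V_CE = V_CC − I_C·R_C − I_E·R_E = 14 − 7.87×0.56 − 7.93×0.18 = 8.16 V > V_CE(sat), so the active-region assumption holds.

active; I_C ≈ 7.9 mA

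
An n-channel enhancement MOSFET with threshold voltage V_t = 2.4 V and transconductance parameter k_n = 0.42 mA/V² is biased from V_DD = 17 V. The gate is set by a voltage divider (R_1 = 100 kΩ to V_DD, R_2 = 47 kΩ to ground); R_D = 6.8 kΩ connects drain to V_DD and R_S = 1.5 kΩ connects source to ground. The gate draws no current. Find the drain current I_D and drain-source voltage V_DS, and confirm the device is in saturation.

I_D ≈ 0.76 mA, V_DS ≈ 11 V

V_G = V_DD·R_2/(R_1+R_2) = 17×47/147 = 5.44 V.
Assume saturation: I_D = (k_n/2)(V_GS − V_t)² with V_GS = V_G − I_D·R_S = 5.44 − 1.5·I_D.
Substituting gives 0.473·I_D² − 2.91·I_D + 1.93 = 0, with roots I_D = 0.757 or 5.41 mA.
The root I_D = 5.41 mA gives V_GS = -2.67 V ≤ V_t, so take I_D = 0.757 mA.
Then V_GS = 4.3 V and V_DS = V_DD − I_D(R_D+R_S) = 17 − 0.757×8.3 = 10.7 V.
Saturation requires V_DS ≥ V_GS − V_t = 1.9 V; 10.7 ≥ 1.9 ✓.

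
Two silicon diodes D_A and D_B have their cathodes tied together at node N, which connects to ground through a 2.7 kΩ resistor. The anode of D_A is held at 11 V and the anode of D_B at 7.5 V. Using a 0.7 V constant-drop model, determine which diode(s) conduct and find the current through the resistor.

Only D_A conducts; I_R ≈ 3.8 mA

Assume both conduct. Then node N would need to be at both 11−0.7 = 10.3 V and 7.5−0.7 = 6.8 V, which is impossible.
Assume only D_A conducts: V_N = 11 − 0.7 = 10.3 V, so I_R = 10.3/2.7 = 3.81 mA.
Check D_B: its anode-to-cathode voltage is 7.5 − 10.3 = -2.8 V < 0.7 V, so it is off. The assumption is consistent.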